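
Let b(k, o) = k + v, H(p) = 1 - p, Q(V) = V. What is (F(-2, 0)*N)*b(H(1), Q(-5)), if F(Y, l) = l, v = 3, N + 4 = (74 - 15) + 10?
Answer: 0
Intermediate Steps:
N = 65 (N = -4 + ((74 - 15) + 10) = -4 + (59 + 10) = -4 + 69 = 65)
b(k, o) = 3 + k (b(k, o) = k + 3 = 3 + k)
(F(-2, 0)*N)*b(H(1), Q(-5)) = (0*65)*(3 + (1 - 1*1)) = 0*(3 + (1 - 1)) = 0*(3 + 0) = 0*3 = 0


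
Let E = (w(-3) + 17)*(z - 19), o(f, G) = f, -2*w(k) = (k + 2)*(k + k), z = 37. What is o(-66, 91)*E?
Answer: -16632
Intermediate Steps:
w(k) = -k*(2 + k) (w(k) = -(k + 2)*(k + k)/2 = -(2 + k)*2*k/2 = -k*(2 + k))
E = 252 (E = (-1*(-3)*(2 - 3) + 17)*(37 - 19) = (-1*(-3)*(-1) + 17)*18 = (-3 + 17)*18 = 14*18 = 252)
o(-66, 91)*E = -66*252 = -16632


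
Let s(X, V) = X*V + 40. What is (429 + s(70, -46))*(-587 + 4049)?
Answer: -9523962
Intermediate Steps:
s(X, V) = 40 + V*X (s(X, V) = V*X + 40 = 40 + V*X)
(429 + s(70, -46))*(-587 + 4049) = (429 + (40 - 46*70))*(-587 + 4049) = (429 + (40 - 3220))*3462 = (429 - 3180)*3462 = -2751*3462 = -9523962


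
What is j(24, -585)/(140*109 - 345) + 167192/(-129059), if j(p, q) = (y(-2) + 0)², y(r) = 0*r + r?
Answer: -2493152444/1924914985 ≈ -1.2952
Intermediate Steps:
y(r) = r (y(r) = 0 + r = r)
j(p, q) = 4 (j(p, q) = (-2 + 0)² = (-2)² = 4)
j(24, -585)/(140*109 - 345) + 167192/(-129059) = 4/(140*109 - 345) + 167192/(-129059) = 4/(15260 - 345) + 167192*(-1/129059) = 4/14915 - 167192/129059 = -2493152444/1924914985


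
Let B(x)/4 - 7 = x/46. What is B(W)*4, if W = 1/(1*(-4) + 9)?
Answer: 12888/115 ≈ 112.07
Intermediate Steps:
W = ⅕ (W = 1/(-4 + 9) = 1/5 = ⅕ ≈ 0.20000)
B(x) = 28 + 2*x/23 (B(x) = 28 + 4*(x/46) = 28 + 2*x/23)
B(W)*4 = (28 + (2/23)*(⅕))*4 = (28 + 2/115)*4 = (3222/115)*4 = 12888/115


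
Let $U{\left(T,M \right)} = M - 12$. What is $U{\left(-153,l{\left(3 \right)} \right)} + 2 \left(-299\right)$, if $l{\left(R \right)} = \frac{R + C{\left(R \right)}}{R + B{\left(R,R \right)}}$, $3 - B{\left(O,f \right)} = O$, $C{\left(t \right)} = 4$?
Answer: $- \frac{1823}{3} \approx -607.67$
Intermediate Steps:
$B{\left(O,f \right)} = 3 - O$
$l{\left(R \right)} = \frac{4}{3} + \frac{R}{3}$ ($l{\left(R \right)} = \frac{R + 4}{R - \left(-3 + R\right)} = \frac{4 + R}{3} = \left(4 + R\right) \frac{1}{3} = \frac{4}{3} + \frac{R}{3}$)
$U{\left(T,M \right)} = -12 + M$ ($U{\left(T,M \right)} = M - 12 = -12 + M$)
$U{\left(-153,l{\left(3 \right)} \right)} + 2 \left(-299\right) = \left(-12 + \left(\frac{4}{3} + \frac{1}{3} \cdot 3\right)\right) + 2 \left(-299\right) = \left(-12 + \left(\frac{4}{3} + 1\right)\right) - 598 = \left(-12 + \frac{7}{3}\right) - 598 = - \frac{29}{3} - 598 = - \frac{1823}{3}$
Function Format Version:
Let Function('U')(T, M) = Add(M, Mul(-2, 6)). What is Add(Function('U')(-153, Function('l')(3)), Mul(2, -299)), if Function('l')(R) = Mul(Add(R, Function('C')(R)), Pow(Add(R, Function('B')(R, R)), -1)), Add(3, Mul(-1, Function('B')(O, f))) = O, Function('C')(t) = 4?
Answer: Rational(-1823, 3) ≈ -607.67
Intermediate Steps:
Function('B')(O, f) = Add(3, Mul(-1, O))
Function('l')(R) = Add(Rational(4, 3), Mul(Rational(1, 3), R)) (Function('l')(R) = Mul(Add(R, 4), Pow(Add(R, Add(3, Mul(-1, R))), -1)) = Mul(Add(4, R), Pow(3, -1)) = Mul(Add(4, R), Rational(1, 3)) = Add(Rational(4, 3), Mul(Rational(1, 3), R)))
Function('U')(T, M) = Add(-12, M) (Function('U')(T, M) = Add(M, -12) = Add(-12, M))
Add(Function('U')(-153, Function('l')(3)), Mul(2, -299)) = Add(Add(-12, Add(Rational(4, 3), Mul(Rational(1, 3), 3))), Mul(2, -299)) = Add(Add(-12, Add(Rational(4, 3), 1)), -598) = Add(Add(-12, Rational(7, 3)), -598) = Add(Rational(-29, 3), -598) = Rational(-1823, 3)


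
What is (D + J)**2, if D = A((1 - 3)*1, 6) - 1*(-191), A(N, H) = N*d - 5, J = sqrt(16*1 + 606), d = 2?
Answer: (182 + sqrt(622))**2 ≈ 42824.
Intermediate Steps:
J = sqrt(622) (J = sqrt(16 + 606) = sqrt(622) ≈ 24.940)
A(N, H) = -5 + 2*N (A(N, H) = N*2 - 5 = 2*N - 5 = -5 + 2*N)
D = 182 (D = (-5 + 2*((1 - 3)*1)) - 1*(-191) = (-5 + 2*(-2*1)) + 191 = (-5 + 2*(-2)) + 191 = (-5 - 4) + 191 = -9 + 191 = 182)
(D + J)**2 = (182 + sqrt(622))**2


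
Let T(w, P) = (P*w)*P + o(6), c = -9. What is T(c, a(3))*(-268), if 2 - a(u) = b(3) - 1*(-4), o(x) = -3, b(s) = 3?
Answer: 61104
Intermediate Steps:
a(u) = -5 (a(u) = 2 - (3 - 1*(-4)) = 2 - (3 + 4) = 2 - 1*7 = 2 - 7 = -5)
T(w, P) = -3 + w*P**2 (T(w, P) = (P*w)*P - 3 = w*P**2 - 3 = -3 + w*P**2)
T(c, a(3))*(-268) = (-3 - 9*(-5)**2)*(-268) = (-3 - 9*25)*(-268) = (-3 - 225)*(-268) = -228*(-268) = 61104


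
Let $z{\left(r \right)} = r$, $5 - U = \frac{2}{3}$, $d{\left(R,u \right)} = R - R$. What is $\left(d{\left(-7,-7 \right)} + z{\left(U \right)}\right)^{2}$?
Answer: $\frac{169}{9} \approx 18.778$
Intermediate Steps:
$d{\left(R,u \right)} = 0$
$U = \frac{13}{3}$ ($U = 5 - \frac{2}{3} = \frac{13}{3} \approx 4.3333$)
$\left(d{\left(-7,-7 \right)} + z{\left(U \right)}\right)^{2} = \left(0 + \frac{13}{3}\right)^{2} = \left(\frac{13}{3}\right)^{2} = \frac{169}{9}$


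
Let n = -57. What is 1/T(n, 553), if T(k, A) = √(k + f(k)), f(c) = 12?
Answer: -I*√5/15 ≈ -0.14907*I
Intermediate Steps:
T(k, A) = √(12 + k) (T(k, A) = √(k + 12) = √(12 + k))
1/T(n, 553) = 1/(√(12 - 57)) = 1/(√(-45)) = 1/(3*I*√5) = -I*√5/15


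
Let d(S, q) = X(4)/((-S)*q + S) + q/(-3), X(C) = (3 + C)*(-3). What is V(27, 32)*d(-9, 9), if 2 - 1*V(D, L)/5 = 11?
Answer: 1185/8 ≈ 148.13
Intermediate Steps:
V(D, L) = -45 (V(D, L) = 10 - 5*11 = 10 - 55 = -45)
X(C) = -9 - 3*C
d(S, q) = -21/(S - S*q) - q/3 (d(S, q) = (-9 - 3*4)/((-S)*q + S) + q/(-3) = (-9 - 12)/(-S*q + S) + q*(-1/3) = -21/(S - S*q) - q/3)
V(27, 32)*d(-9, 9) = -15*(63 - 9*9 - 1*(-9)*9**2)/((-9)*(-1 + 9)) = -15*(-1)*(63 - 81 - 1*(-9)*81)/(9*8) = -15*(-1)*(63 - 81 + 729)/(9*8) = -15*(-1)*711/(9*8) = -45*(-79/24) = 1185/8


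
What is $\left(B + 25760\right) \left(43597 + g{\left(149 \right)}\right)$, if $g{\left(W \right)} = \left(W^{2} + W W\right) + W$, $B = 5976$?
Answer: $2797464928$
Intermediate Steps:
$g{\left(W \right)} = W + 2 W^{2}$ ($g{\left(W \right)} = \left(W^{2} + W^{2}\right) + W = 2 W^{2} + W = W + 2 W^{2}$)
$\left(B + 25760\right) \left(43597 + g{\left(149 \right)}\right) = \left(5976 + 25760\right) \left(43597 + 149 \left(1 + 2 \cdot 149\right)\right) = 31736 \left(43597 + 149 \left(1 + 298\right)\right) = 31736 \left(43597 + 149 \cdot 299\right) = 31736 \left(43597 + 44551\right) = 31736 \cdot 88148 = 2797464928$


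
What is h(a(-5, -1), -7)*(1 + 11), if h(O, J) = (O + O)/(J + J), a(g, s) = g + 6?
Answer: -12/7 ≈ -1.7143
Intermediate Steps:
a(g, s) = 6 + g
h(O, J) = O/J (h(O, J) = (2*O)/((2*J)) = (2*O)*(1/(2*J)) = O/J)
h(a(-5, -1), -7)*(1 + 11) = ((6 - 5)/(-7))*(1 + 11) = (1*(-⅐))*12 = -⅐*12 = -12/7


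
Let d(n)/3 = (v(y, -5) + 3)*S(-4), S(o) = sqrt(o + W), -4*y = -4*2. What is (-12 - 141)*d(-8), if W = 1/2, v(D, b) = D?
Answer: -2295*I*sqrt(14)/2 ≈ -4293.6*I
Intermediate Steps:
y = 2 (y = -(-1)*2 = -1/4*(-8) = 2)
W = 1/2 ≈ 0.50000
S(o) = sqrt(1/2 + o) (S(o) = sqrt(o + 1/2) = sqrt(1/2 + o))
d(n) = 15*I*sqrt(14)/2 (d(n) = 3*((2 + 3)*(sqrt(2 + 4*(-4))/2)) = 3*(5*(sqrt(2 - 16)/2)) = 3*(5*(sqrt(-14)/2)) = 3*(5*((I*sqrt(14))/2)) = 3*(5*(I*sqrt(14)/2)) = 3*(5*I*sqrt(14)/2) = 15*I*sqrt(14)/2)
(-12 - 141)*d(-8) = (-12 - 141)*(15*I*sqrt(14)/2) = -2295*I*sqrt(14)/2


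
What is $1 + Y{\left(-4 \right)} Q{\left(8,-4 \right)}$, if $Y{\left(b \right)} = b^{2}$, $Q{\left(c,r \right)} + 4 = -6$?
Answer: $-159$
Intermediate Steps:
$Q{\left(c,r \right)} = -10$ ($Q{\left(c,r \right)} = -4 - 6 = -10$)
$1 + Y{\left(-4 \right)} Q{\left(8,-4 \right)} = 1 + \left(-4\right)^{2} \left(-10\right) = 1 + 16 \left(-10\right) = 1 - 160 = -159$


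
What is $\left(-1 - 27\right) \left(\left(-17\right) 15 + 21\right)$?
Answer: $6552$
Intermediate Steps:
$\left(-1 - 27\right) \left(\left(-17\right) 15 + 21\right) = \left(-1 - 27\right) \left(-255 + 21\right) = \left(-28\right) \left(-234\right) = 6552$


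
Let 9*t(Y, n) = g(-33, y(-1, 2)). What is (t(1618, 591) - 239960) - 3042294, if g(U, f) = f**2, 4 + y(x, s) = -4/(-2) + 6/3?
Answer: -3282254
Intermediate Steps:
y(x, s) = 0 (y(x, s) = -4 + (-4/(-2) + 6/3) = -4 + (-4*(-1/2) + 6*(1/3)) = -4 + (2 + 2) = -4 + 4 = 0)
t(Y, n) = 0 (t(Y, n) = (1/9)*0**2 = (1/9)*0 = 0)
(t(1618, 591) - 239960) - 3042294 = (0 - 239960) - 3042294 = -239960 - 3042294 = -3282254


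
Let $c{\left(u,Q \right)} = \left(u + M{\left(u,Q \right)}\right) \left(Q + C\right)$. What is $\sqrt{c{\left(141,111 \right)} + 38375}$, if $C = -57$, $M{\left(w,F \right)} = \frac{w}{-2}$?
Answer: $\sqrt{42182} \approx 205.38$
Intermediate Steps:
$M{\left(w,F \right)} = - \frac{w}{2}$ ($M{\left(w,F \right)} = w \left(- \frac{1}{2}\right) = - \frac{w}{2}$)
$c{\left(u,Q \right)} = \frac{u \left(-57 + Q\right)}{2}$ ($c{\left(u,Q \right)} = \left(u - \frac{u}{2}\right) \left(Q - 57\right) = \frac{u}{2} \left(-57 + Q\right) = \frac{u \left(-57 + Q\right)}{2}$)
$\sqrt{c{\left(141,111 \right)} + 38375} = \sqrt{\frac{1}{2} \cdot 141 \left(-57 + 111\right) + 38375} = \sqrt{\frac{1}{2} \cdot 141 \cdot 54 + 38375} = \sqrt{3807 + 38375} = \sqrt{42182}$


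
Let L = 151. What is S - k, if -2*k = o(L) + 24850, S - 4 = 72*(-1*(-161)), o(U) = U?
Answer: 48193/2 ≈ 24097.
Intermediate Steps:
S = 11596 (S = 4 + 72*(-1*(-161)) = 4 + 72*161 = 4 + 11592 = 11596)
k = -25001/2 (k = -(151 + 24850)/2 = -½*25001 = -25001/2 ≈ -12501.)
S - k = 11596 - 1*(-25001/2) = 11596 + 25001/2 = 48193/2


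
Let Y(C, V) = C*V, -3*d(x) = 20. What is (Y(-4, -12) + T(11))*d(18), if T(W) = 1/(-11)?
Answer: -10540/33 ≈ -319.39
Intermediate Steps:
d(x) = -20/3 (d(x) = -⅓*20 = -20/3)
T(W) = -1/11
(Y(-4, -12) + T(11))*d(18) = (-4*(-12) - 1/11)*(-20/3) = (48 - 1/11)*(-20/3) = (527/11)*(-20/3) = -10540/33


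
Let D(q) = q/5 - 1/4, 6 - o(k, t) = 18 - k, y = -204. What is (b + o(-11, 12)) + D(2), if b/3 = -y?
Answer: 11783/20 ≈ 589.15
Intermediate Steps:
b = 612 (b = 3*(-1*(-204)) = 3*204 = 612)
o(k, t) = -12 + k (o(k, t) = 6 - (18 - k) = 6 + (-18 + k) = -12 + k)
D(q) = -1/4 + q/5 (D(q) = q*(1/5) - 1*1/4 = q/5 - 1/4 = -1/4 + q/5)
(b + o(-11, 12)) + D(2) = (612 + (-12 - 11)) + (-1/4 + (1/5)*2) = (612 - 23) + (-1/4 + 2/5) = 589 + 3/20 = 11783/20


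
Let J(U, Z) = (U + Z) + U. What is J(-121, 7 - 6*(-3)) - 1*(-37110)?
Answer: 36893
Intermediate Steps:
J(U, Z) = Z + 2*U
J(-121, 7 - 6*(-3)) - 1*(-37110) = ((7 - 6*(-3)) + 2*(-121)) - 1*(-37110) = ((7 + 18) - 242) + 37110 = (25 - 242) + 37110 = -217 + 37110 = 36893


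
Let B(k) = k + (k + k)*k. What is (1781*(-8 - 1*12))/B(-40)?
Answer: -1781/158 ≈ -11.272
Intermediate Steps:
B(k) = k + 2*k² (B(k) = k + (2*k)*k = k + 2*k²)
(1781*(-8 - 1*12))/B(-40) = (1781*(-8 - 1*12))/((-40*(1 + 2*(-40)))) = (1781*(-8 - 12))/((-40*(1 - 80))) = (1781*(-20))/((-40*(-79))) = -35620/3160 = -35620*1/3160 = -1781/158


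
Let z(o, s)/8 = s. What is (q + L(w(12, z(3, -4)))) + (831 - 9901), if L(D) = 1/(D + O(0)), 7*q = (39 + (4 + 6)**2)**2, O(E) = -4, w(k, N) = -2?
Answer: -265021/42 ≈ -6310.0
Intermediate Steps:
z(o, s) = 8*s
q = 19321/7 (q = (39 + (4 + 6)**2)**2/7 = (39 + 10**2)**2/7 = (39 + 100)**2/7 = (1/7)*139**2 = (1/7)*19321 = 19321/7 ≈ 2760.1)
L(D) = 1/(-4 + D) (L(D) = 1/(D - 4) = 1/(-4 + D))
(q + L(w(12, z(3, -4)))) + (831 - 9901) = (19321/7 + 1/(-4 - 2)) + (831 - 9901) = (19321/7 + 1/(-6)) - 9070 = (19321/7 - 1/6) - 9070 = 115919/42 - 9070 = -265021/42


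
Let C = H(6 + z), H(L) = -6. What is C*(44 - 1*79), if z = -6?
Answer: 210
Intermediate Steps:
C = -6
C*(44 - 1*79) = -6*(44 - 1*79) = -6*(44 - 79) = -6*(-35) = 210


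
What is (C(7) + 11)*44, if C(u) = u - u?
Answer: 484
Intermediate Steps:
C(u) = 0
(C(7) + 11)*44 = (0 + 11)*44 = 11*44 = 484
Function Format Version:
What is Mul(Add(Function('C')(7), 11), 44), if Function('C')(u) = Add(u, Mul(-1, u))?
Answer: 484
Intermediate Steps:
Function('C')(u) = 0
Mul(Add(Function('C')(7), 11), 44) = Mul(Add(0, 11), 44) = Mul(11, 44) = 484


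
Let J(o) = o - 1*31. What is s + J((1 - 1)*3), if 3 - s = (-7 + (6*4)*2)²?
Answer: -1709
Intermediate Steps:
J(o) = -31 + o (J(o) = o - 31 = -31 + o)
s = -1678 (s = 3 - (-7 + (6*4)*2)² = 3 - (-7 + 24*2)² = 3 - (-7 + 48)² = 3 - 1*41² = 3 - 1*1681 = 3 - 1681 = -1678)
s + J((1 - 1)*3) = -1678 + (-31 + (1 - 1)*3) = -1678 + (-31 + 0*3) = -1678 + (-31 + 0) = -1678 - 31 = -1709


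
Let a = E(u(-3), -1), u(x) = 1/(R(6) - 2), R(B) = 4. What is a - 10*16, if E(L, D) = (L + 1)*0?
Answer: -160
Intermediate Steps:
u(x) = ½ (u(x) = 1/(4 - 2) = 1/2 = ½)
E(L, D) = 0 (E(L, D) = (1 + L)*0 = 0)
a = 0
a - 10*16 = 0 - 10*16 = 0 - 160 = -160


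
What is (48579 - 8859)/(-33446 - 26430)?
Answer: -9930/14969 ≈ -0.66337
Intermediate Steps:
(48579 - 8859)/(-33446 - 26430) = 39720/(-59876) = 39720*(-1/59876) = -9930/14969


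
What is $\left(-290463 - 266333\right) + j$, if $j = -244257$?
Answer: $-801053$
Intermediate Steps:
$\left(-290463 - 266333\right) + j = \left(-290463 - 266333\right) - 244257 = -556796 - 244257 = -801053$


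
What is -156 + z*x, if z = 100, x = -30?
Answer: -3156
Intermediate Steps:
-156 + z*x = -156 + 100*(-30) = -156 - 3000 = -3156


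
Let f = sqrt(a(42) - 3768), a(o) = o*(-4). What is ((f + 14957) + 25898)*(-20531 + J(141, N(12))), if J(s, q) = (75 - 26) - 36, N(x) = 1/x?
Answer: -838262890 - 82072*I*sqrt(246) ≈ -8.3826e+8 - 1.2873e+6*I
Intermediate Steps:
J(s, q) = 13 (J(s, q) = 49 - 36 = 13)
a(o) = -4*o
f = 4*I*sqrt(246) (f = sqrt(-4*42 - 3768) = sqrt(-168 - 3768) = sqrt(-3936) = 4*I*sqrt(246) ≈ 62.738*I)
((f + 14957) + 25898)*(-20531 + J(141, N(12))) = ((4*I*sqrt(246) + 14957) + 25898)*(-20531 + 13) = ((14957 + 4*I*sqrt(246)) + 25898)*(-20518) = (40855 + 4*I*sqrt(246))*(-20518) = -838262890 - 82072*I*sqrt(246)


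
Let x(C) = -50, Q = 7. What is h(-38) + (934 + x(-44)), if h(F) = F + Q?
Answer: 853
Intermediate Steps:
h(F) = 7 + F (h(F) = F + 7 = 7 + F)
h(-38) + (934 + x(-44)) = (7 - 38) + (934 - 50) = -31 + 884 = 853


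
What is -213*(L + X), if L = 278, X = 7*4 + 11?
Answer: -67521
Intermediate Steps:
X = 39 (X = 28 + 11 = 39)
-213*(L + X) = -213*(278 + 39) = -213*317 = -67521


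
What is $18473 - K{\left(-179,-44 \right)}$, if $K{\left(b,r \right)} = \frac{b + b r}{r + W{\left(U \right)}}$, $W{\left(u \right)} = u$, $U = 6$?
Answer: $\frac{709671}{38} \approx 18676.0$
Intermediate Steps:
$K{\left(b,r \right)} = \frac{b + b r}{6 + r}$ ($K{\left(b,r \right)} = \frac{b + b r}{r + 6} = \frac{b + b r}{6 + r}$)
$18473 - K{\left(-179,-44 \right)} = 18473 - - \frac{179 \left(1 - 44\right)}{6 - 44} = 18473 - \left(-179\right) \frac{1}{-38} \left(-43\right) = 18473 - \left(-179\right) \left(- \frac{1}{38}\right) \left(-43\right) = 18473 - - \frac{7697}{38} = 18473 + \frac{7697}{38} = \frac{709671}{38}$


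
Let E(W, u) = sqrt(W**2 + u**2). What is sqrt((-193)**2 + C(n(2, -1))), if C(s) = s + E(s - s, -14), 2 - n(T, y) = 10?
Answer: sqrt(37255) ≈ 193.02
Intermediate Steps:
n(T, y) = -8 (n(T, y) = 2 - 1*10 = 2 - 10 = -8)
C(s) = 14 + s (C(s) = s + sqrt((s - s)**2 + (-14)**2) = s + sqrt(0**2 + 196) = s + sqrt(0 + 196) = s + sqrt(196) = s + 14 = 14 + s)
sqrt((-193)**2 + C(n(2, -1))) = sqrt((-193)**2 + (14 - 8)) = sqrt(37249 + 6) = sqrt(37255)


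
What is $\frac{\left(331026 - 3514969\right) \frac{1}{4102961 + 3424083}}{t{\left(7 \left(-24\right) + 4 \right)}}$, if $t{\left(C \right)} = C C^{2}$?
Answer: $\frac{454849}{4743052795648} \approx 9.5898 \cdot 10^{-8}$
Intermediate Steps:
$t{\left(C \right)} = C^{3}$
$\frac{\left(331026 - 3514969\right) \frac{1}{4102961 + 3424083}}{t{\left(7 \left(-24\right) + 4 \right)}} = \frac{\left(331026 - 3514969\right) \frac{1}{4102961 + 3424083}}{\left(7 \left(-24\right) + 4\right)^{3}} = \frac{\left(-3183943\right) \frac{1}{7527044}}{\left(-168 + 4\right)^{3}} = \frac{\left(-3183943\right) \frac{1}{7527044}}{\left(-164\right)^{3}} = - \frac{454849}{1075292 \left(-4410944\right)} = \left(- \frac{454849}{1075292}\right) \left(- \frac{1}{4410944}\right) = \frac{454849}{4743052795648}$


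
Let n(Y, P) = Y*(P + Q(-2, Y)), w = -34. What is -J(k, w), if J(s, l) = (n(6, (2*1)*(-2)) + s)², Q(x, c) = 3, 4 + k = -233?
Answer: -59049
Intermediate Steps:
k = -237 (k = -4 - 233 = -237)
n(Y, P) = Y*(3 + P) (n(Y, P) = Y*(P + 3) = Y*(3 + P))
J(s, l) = (-6 + s)² (J(s, l) = (6*(3 + (2*1)*(-2)) + s)² = (6*(3 + 2*(-2)) + s)² = (6*(3 - 4) + s)² = (6*(-1) + s)² = (-6 + s)²)
-J(k, w) = -(-6 - 237)² = -1*(-243)² = -1*59049 = -59049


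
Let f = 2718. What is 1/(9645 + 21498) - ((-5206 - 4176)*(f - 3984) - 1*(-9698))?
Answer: -370206495329/31143 ≈ -1.1887e+7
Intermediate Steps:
1/(9645 + 21498) - ((-5206 - 4176)*(f - 3984) - 1*(-9698)) = 1/(9645 + 21498) - ((-5206 - 4176)*(2718 - 3984) - 1*(-9698)) = 1/31143 - (-9382*(-1266) + 9698) = 1/31143 - (11877612 + 9698) = 1/31143 - 1*11887310 = 1/31143 - 11887310 = -370206495329/31143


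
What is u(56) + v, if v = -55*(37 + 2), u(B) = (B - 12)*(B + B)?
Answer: 2783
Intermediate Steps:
u(B) = 2*B*(-12 + B) (u(B) = (-12 + B)*(2*B) = 2*B*(-12 + B))
v = -2145 (v = -55*39 = -2145)
u(56) + v = 2*56*(-12 + 56) - 2145 = 2*56*44 - 2145 = 4928 - 2145 = 2783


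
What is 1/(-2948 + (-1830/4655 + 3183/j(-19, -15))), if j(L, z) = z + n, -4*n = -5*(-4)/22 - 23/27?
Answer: -16606247/52482231622 ≈ -0.00031642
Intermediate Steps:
n = -17/1188 (n = -(-5*(-4)/22 - 23/27)/4 = -(20*(1/22) - 23*1/27)/4 = -(10/11 - 23/27)/4 = -¼*17/297 = -17/1188 ≈ -0.014310)
j(L, z) = -17/1188 + z (j(L, z) = z - 17/1188 = -17/1188 + z)
1/(-2948 + (-1830/4655 + 3183/j(-19, -15))) = 1/(-2948 + (-1830/4655 + 3183/(-17/1188 - 15))) = 1/(-2948 + (-1830*1/4655 + 3183/(-17837/1188))) = 1/(-2948 + (-366/931 + 3183*(-1188/17837))) = 1/(-2948 + (-366/931 - 3781404/17837)) = 1/(-2948 - 3527015466/16606247) = 1/(-52482231622/16606247) = -16606247/52482231622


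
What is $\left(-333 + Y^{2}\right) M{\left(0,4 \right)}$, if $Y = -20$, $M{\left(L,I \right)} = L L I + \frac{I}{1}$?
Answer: $268$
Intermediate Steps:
$M{\left(L,I \right)} = I + I L^{2}$ ($M{\left(L,I \right)} = L^{2} I + I 1 = I L^{2} + I = I + I L^{2}$)
$\left(-333 + Y^{2}\right) M{\left(0,4 \right)} = \left(-333 + \left(-20\right)^{2}\right) 4 \left(1 + 0^{2}\right) = \left(-333 + 400\right) 4 \left(1 + 0\right) = 67 \cdot 4 \cdot 1 = 67 \cdot 4 = 268$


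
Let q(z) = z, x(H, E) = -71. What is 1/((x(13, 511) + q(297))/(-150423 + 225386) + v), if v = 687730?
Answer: 74963/51554304216 ≈ 1.4541e-6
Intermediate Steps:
1/((x(13, 511) + q(297))/(-150423 + 225386) + v) = 1/((-71 + 297)/(-150423 + 225386) + 687730) = 1/(226/74963 + 687730) = 1/(51554304216/74963) = 74963/51554304216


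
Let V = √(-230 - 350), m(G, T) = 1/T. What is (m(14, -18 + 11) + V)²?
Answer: (-1 + 14*I*√145)²/49 ≈ -579.98 - 6.8809*I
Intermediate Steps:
V = 2*I*√145 (V = √(-580) = 2*I*√145 ≈ 24.083*I)
(m(14, -18 + 11) + V)² = (1/(-18 + 11) + 2*I*√145)² = (1/(-7) + 2*I*√145)² = (-⅐ + 2*I*√145)²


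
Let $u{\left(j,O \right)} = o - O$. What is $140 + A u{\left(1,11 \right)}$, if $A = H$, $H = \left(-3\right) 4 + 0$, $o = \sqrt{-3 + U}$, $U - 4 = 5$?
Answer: $272 - 12 \sqrt{6} \approx 242.61$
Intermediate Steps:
$U = 9$ ($U = 4 + 5 = 9$)
$o = \sqrt{6}$ ($o = \sqrt{-3 + 9} = \sqrt{6} \approx 2.4495$)
$H = -12$ ($H = -12 + 0 = -12$)
$A = -12$
$u{\left(j,O \right)} = \sqrt{6} - O$
$140 + A u{\left(1,11 \right)} = 140 - 12 \left(\sqrt{6} - 11\right) = 140 - 12 \left(-11 + \sqrt{6}\right) = 140 + \left(132 - 12 \sqrt{6}\right) = 272 - 12 \sqrt{6}$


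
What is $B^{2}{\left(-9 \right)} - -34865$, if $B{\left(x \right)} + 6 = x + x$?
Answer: $35441$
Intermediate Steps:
$B{\left(x \right)} = -6 + 2 x$ ($B{\left(x \right)} = -6 + \left(x + x\right) = -6 + 2 x$)
$B^{2}{\left(-9 \right)} - -34865 = \left(-6 + 2 \left(-9\right)\right)^{2} - -34865 = \left(-6 - 18\right)^{2} + 34865 = \left(-24\right)^{2} + 34865 = 576 + 34865 = 35441$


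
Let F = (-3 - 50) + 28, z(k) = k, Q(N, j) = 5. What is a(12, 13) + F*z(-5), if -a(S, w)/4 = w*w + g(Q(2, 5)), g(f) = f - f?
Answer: -551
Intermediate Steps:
g(f) = 0
a(S, w) = -4*w² (a(S, w) = -4*(w*w + 0) = -4*(w² + 0) = -4*w²)
F = -25 (F = -53 + 28 = -25)
a(12, 13) + F*z(-5) = -4*13² - 25*(-5) = -4*169 + 125 = -676 + 125 = -551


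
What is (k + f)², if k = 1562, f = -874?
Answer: 473344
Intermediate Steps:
(k + f)² = (1562 - 874)² = 688² = 473344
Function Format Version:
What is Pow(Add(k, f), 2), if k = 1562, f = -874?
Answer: 473344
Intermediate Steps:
Pow(Add(k, f), 2) = Pow(Add(1562, -874), 2) = Pow(688, 2) = 473344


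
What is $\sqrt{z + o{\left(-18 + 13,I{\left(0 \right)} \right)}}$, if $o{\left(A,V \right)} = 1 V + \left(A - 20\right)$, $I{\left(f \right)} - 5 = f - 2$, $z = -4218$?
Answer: $4 i \sqrt{265} \approx 65.115 i$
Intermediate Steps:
$I{\left(f \right)} = 3 + f$ ($I{\left(f \right)} = 5 + \left(f - 2\right) = 5 + \left(-2 + f\right) = 3 + f$)
$o{\left(A,V \right)} = -20 + A + V$ ($o{\left(A,V \right)} = V + \left(A - 20\right) = V + \left(-20 + A\right) = -20 + A + V$)
$\sqrt{z + o{\left(-18 + 13,I{\left(0 \right)} \right)}} = \sqrt{-4218 + \left(-20 + \left(-18 + 13\right) + \left(3 + 0\right)\right)} = \sqrt{-4218 - 22} = \sqrt{-4240} = 4 i \sqrt{265}$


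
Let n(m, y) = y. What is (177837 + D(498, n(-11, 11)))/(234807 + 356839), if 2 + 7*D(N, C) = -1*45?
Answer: 622406/2070761 ≈ 0.30057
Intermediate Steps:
D(N, C) = -47/7 (D(N, C) = -2/7 + (-1*45)/7 = -2/7 + (1/7)*(-45) = -2/7 - 45/7 = -47/7)
(177837 + D(498, n(-11, 11)))/(234807 + 356839) = (177837 - 47/7)/(234807 + 356839) = (1244812/7)/591646 = (1244812/7)*(1/591646) = 622406/2070761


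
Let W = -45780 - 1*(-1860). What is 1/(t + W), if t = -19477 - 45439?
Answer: -1/108836 ≈ -9.1881e-6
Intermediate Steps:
t = -64916
W = -43920 (W = -45780 + 1860 = -43920)
1/(t + W) = 1/(-64916 - 43920) = 1/(-108836) = -1/108836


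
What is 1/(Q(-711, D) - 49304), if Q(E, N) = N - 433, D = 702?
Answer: -1/49035 ≈ -2.0394e-5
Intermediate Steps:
Q(E, N) = -433 + N
1/(Q(-711, D) - 49304) = 1/((-433 + 702) - 49304) = 1/(269 - 49304) = 1/(-49035) = -1/49035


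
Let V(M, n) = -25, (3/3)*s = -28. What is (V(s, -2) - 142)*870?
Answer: -145290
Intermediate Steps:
s = -28
(V(s, -2) - 142)*870 = (-25 - 142)*870 = -167*870 = -145290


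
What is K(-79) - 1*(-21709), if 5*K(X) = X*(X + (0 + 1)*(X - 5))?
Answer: 121422/5 ≈ 24284.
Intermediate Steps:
K(X) = X*(-5 + 2*X)/5 (K(X) = (X*(X + (0 + 1)*(X - 5)))/5 = (X*(X + 1*(-5 + X)))/5 = (X*(X + (-5 + X)))/5 = (X*(-5 + 2*X))/5 = X*(-5 + 2*X)/5)
K(-79) - 1*(-21709) = (⅕)*(-79)*(-5 + 2*(-79)) - 1*(-21709) = (⅕)*(-79)*(-5 - 158) + 21709 = (⅕)*(-79)*(-163) + 21709 = 12877/5 + 21709 = 121422/5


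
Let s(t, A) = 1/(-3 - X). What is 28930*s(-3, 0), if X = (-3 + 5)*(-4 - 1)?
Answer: 28930/7 ≈ 4132.9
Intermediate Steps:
X = -10 (X = 2*(-5) = -10)
s(t, A) = 1/7 (s(t, A) = 1/(-3 - 1*(-10)) = 1/(-3 + 10) = 1/7)
28930*s(-3, 0) = 28930*(1/7) = 28930/7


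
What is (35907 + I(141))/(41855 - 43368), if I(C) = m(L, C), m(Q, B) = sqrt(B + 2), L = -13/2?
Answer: -35907/1513 - sqrt(143)/1513 ≈ -23.740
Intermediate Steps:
L = -13/2 (L = -13*1/2 = -13/2 ≈ -6.5000)
m(Q, B) = sqrt(2 + B)
I(C) = sqrt(2 + C)
(35907 + I(141))/(41855 - 43368) = (35907 + sqrt(2 + 141))/(41855 - 43368) = (35907 + sqrt(143))/(-1513) = (35907 + sqrt(143))*(-1/1513) = -35907/1513 - sqrt(143)/1513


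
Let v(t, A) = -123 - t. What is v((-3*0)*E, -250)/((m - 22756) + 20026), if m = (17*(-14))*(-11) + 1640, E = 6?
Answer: -123/1528 ≈ -0.080497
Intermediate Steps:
m = 4258 (m = -238*(-11) + 1640 = 2618 + 1640 = 4258)
v((-3*0)*E, -250)/((m - 22756) + 20026) = (-123 - (-3*0)*6)/((4258 - 22756) + 20026) = (-123 - 0*6)/(-18498 + 20026) = (-123 - 1*0)/1528 = (-123 + 0)*(1/1528) = -123*1/1528 = -123/1528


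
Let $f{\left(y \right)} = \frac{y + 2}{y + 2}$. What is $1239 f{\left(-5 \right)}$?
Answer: $1239$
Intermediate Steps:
$f{\left(y \right)} = 1$ ($f{\left(y \right)} = \frac{2 + y}{2 + y} = 1$)
$1239 f{\left(-5 \right)} = 1239 \cdot 1 = 1239$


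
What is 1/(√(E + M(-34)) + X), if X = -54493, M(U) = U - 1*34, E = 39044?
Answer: -54493/2969448073 - 8*√609/2969448073 ≈ -1.8418e-5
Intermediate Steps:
M(U) = -34 + U (M(U) = U - 34 = -34 + U)
1/(√(E + M(-34)) + X) = 1/(√(39044 + (-34 - 34)) - 54493) = 1/(√(39044 - 68) - 54493) = 1/(√38976 - 54493) = 1/(8*√609 - 54493) = 1/(-54493 + 8*√609)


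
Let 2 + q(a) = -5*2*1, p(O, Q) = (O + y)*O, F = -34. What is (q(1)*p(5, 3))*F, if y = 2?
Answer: 14280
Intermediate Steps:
p(O, Q) = O*(2 + O) (p(O, Q) = (O + 2)*O = (2 + O)*O = O*(2 + O))
q(a) = -12 (q(a) = -2 - 5*2*1 = -2 - 10*1 = -2 - 10 = -12)
(q(1)*p(5, 3))*F = -60*(2 + 5)*(-34) = -60*7*(-34) = -12*35*(-34) = -420*(-34) = 14280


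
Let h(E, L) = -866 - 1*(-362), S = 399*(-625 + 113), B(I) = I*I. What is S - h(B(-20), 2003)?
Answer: -203784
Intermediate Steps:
B(I) = I**2
S = -204288 (S = 399*(-512) = -204288)
h(E, L) = -504 (h(E, L) = -866 + 362 = -504)
S - h(B(-20), 2003) = -204288 - 1*(-504) = -204288 + 504 = -203784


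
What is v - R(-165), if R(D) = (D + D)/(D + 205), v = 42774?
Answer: 171129/4 ≈ 42782.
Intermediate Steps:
R(D) = 2*D/(205 + D) (R(D) = (2*D)/(205 + D) = 2*D/(205 + D))
v - R(-165) = 42774 - 2*(-165)/(205 - 165) = 42774 - 2*(-165)/40 = 42774 - 1*(-33/4) = 42774 + 33/4 = 171129/4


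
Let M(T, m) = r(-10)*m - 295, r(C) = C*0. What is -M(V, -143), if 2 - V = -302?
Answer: 295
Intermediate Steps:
V = 304 (V = 2 - 1*(-302) = 2 + 302 = 304)
r(C) = 0
M(T, m) = -295 (M(T, m) = 0*m - 295 = 0 - 295 = -295)
-M(V, -143) = -1*(-295) = 295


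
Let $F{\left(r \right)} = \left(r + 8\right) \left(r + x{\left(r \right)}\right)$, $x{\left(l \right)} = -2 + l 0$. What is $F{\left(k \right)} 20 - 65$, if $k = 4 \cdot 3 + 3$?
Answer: $5915$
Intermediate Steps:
$k = 15$ ($k = 12 + 3 = 15$)
$x{\left(l \right)} = -2$ ($x{\left(l \right)} = -2 + 0 = -2$)
$F{\left(r \right)} = \left(-2 + r\right) \left(8 + r\right)$ ($F{\left(r \right)} = \left(r + 8\right) \left(r - 2\right) = \left(8 + r\right) \left(-2 + r\right) = \left(-2 + r\right) \left(8 + r\right)$)
$F{\left(k \right)} 20 - 65 = \left(-16 + 15^{2} + 6 \cdot 15\right) 20 - 65 = \left(-16 + 225 + 90\right) 20 - 65 = 299 \cdot 20 - 65 = 5980 - 65 = 5915$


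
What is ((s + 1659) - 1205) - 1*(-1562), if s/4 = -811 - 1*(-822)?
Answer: 2060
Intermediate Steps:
s = 44 (s = 4*(-811 - 1*(-822)) = 4*(-811 + 822) = 4*11 = 44)
((s + 1659) - 1205) - 1*(-1562) = ((44 + 1659) - 1205) - 1*(-1562) = (1703 - 1205) + 1562 = 498 + 1562 = 2060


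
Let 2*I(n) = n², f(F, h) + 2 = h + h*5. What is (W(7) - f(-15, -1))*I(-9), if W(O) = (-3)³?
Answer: -1539/2 ≈ -769.50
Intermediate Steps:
W(O) = -27
f(F, h) = -2 + 6*h (f(F, h) = -2 + (h + h*5) = -2 + (h + 5*h) = -2 + 6*h)
I(n) = n²/2
(W(7) - f(-15, -1))*I(-9) = (-27 - (-2 + 6*(-1)))*((½)*(-9)²) = (-27 - (-2 - 6))*((½)*81) = (-27 - 1*(-8))*(81/2) = (-27 + 8)*(81/2) = -19*81/2 = -1539/2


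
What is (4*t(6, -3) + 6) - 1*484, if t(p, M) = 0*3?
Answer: -478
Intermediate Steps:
t(p, M) = 0
(4*t(6, -3) + 6) - 1*484 = (4*0 + 6) - 1*484 = (0 + 6) - 484 = 6 - 484 = -478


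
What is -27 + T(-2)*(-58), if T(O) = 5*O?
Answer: 553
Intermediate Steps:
-27 + T(-2)*(-58) = -27 + (5*(-2))*(-58) = -27 - 10*(-58) = -27 + 580 = 553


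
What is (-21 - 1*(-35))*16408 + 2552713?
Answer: 2782425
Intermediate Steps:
(-21 - 1*(-35))*16408 + 2552713 = (-21 + 35)*16408 + 2552713 = 14*16408 + 2552713 = 229712 + 2552713 = 2782425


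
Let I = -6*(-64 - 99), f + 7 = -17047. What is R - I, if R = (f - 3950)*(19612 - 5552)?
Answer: -295317218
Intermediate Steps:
f = -17054 (f = -7 - 17047 = -17054)
I = 978 (I = -6*(-163) = 978)
R = -295316240 (R = (-17054 - 3950)*(19612 - 5552) = -21004*14060 = -295316240)
R - I = -295316240 - 1*978 = -295316240 - 978 = -295317218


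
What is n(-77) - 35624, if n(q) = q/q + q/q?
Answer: -35622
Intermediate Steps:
n(q) = 2 (n(q) = 1 + 1 = 2)
n(-77) - 35624 = 2 - 35624 = -35622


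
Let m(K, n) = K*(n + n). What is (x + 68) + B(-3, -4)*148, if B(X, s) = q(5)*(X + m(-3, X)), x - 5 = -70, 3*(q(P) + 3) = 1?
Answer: -5917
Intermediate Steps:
m(K, n) = 2*K*n (m(K, n) = K*(2*n) = 2*K*n)
q(P) = -8/3 (q(P) = -3 + (⅓)*1 = -3 + ⅓ = -8/3)
x = -65 (x = 5 - 70 = -65)
B(X, s) = 40*X/3 (B(X, s) = -8*(X + 2*(-3)*X)/3 = -8*(X - 6*X)/3 = -(-40)*X/3 = 40*X/3)
(x + 68) + B(-3, -4)*148 = (-65 + 68) + ((40/3)*(-3))*148 = 3 - 40*148 = 3 - 5920 = -5917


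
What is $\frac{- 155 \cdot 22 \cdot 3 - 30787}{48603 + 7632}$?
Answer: $- \frac{41017}{56235} \approx -0.72939$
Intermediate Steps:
$\frac{- 155 \cdot 22 \cdot 3 - 30787}{48603 + 7632} = \frac{\left(-155\right) 66 - 30787}{56235} = \left(-10230 - 30787\right) \frac{1}{56235} = \left(-41017\right) \frac{1}{56235} = - \frac{41017}{56235}$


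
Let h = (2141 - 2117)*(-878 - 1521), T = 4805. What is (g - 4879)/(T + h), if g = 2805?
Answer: 2074/52771 ≈ 0.039302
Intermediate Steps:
h = -57576 (h = 24*(-2399) = -57576)
(g - 4879)/(T + h) = (2805 - 4879)/(4805 - 57576) = -2074/(-52771) = -2074*(-1/52771) = 2074/52771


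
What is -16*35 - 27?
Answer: -587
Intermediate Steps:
-16*35 - 27 = -560 - 27 = -587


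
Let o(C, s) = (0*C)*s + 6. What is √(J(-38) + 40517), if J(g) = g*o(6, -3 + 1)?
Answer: √40289 ≈ 200.72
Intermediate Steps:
o(C, s) = 6 (o(C, s) = 0*s + 6 = 0 + 6 = 6)
J(g) = 6*g (J(g) = g*6 = 6*g)
√(J(-38) + 40517) = √(6*(-38) + 40517) = √(-228 + 40517) = √40289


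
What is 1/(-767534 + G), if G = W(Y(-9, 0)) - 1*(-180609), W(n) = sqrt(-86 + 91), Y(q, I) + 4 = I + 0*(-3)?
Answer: -117385/68896191124 - sqrt(5)/344480955620 ≈ -1.7038e-6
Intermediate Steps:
Y(q, I) = -4 + I (Y(q, I) = -4 + (I + 0*(-3)) = -4 + (I + 0) = -4 + I)
W(n) = sqrt(5)
G = 180609 + sqrt(5) (G = sqrt(5) - 1*(-180609) = sqrt(5) + 180609 = 180609 + sqrt(5) ≈ 1.8061e+5)
1/(-767534 + G) = 1/(-767534 + (180609 + sqrt(5))) = 1/(-586925 + sqrt(5))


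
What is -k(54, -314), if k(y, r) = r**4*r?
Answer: 3052447761824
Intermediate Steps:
k(y, r) = r**5
-k(54, -314) = -1*(-314)**5 = -1*(-3052447761824) = 3052447761824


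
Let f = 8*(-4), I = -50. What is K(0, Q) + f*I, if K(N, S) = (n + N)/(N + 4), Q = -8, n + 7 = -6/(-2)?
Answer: 1599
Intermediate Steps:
n = -4 (n = -7 - 6/(-2) = -7 - 6*(-½) = -7 + 3 = -4)
f = -32
K(N, S) = (-4 + N)/(4 + N) (K(N, S) = (-4 + N)/(N + 4) = (-4 + N)/(4 + N))
K(0, Q) + f*I = (-4 + 0)/(4 + 0) - 32*(-50) = -4/4 + 1600 = (¼)*(-4) + 1600 = -1 + 1600 = 1599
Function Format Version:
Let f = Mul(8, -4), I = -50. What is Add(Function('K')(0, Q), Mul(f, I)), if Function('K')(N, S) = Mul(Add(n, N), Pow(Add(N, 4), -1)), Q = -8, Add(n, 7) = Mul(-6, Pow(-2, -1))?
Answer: 1599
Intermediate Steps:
n = -4 (n = Add(-7, Mul(-6, Pow(-2, -1))) = Add(-7, Mul(-6, Rational(-1, 2))) = Add(-7, 3) = -4)
f = -32
Function('K')(N, S) = Mul(Pow(Add(4, N), -1), Add(-4, N)) (Function('K')(N, S) = Mul(Add(-4, N), Pow(Add(N, 4), -1)) = Mul(Add(-4, N), Pow(Add(4, N), -1)) = Mul(Pow(Add(4, N), -1), Add(-4, N)))
Add(Function('K')(0, Q), Mul(f, I)) = Add(Mul(Pow(Add(4, 0), -1), Add(-4, 0)), Mul(-32, -50)) = Add(Mul(Pow(4, -1), -4), 1600) = Add(Mul(Rational(1, 4), -4), 1600) = Add(-1, 1600) = 1599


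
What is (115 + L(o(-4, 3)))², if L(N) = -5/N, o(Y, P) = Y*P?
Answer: 1918225/144 ≈ 13321.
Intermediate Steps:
o(Y, P) = P*Y
(115 + L(o(-4, 3)))² = (115 - 5/(3*(-4)))² = (115 - 5/(-12))² = (115 - 5*(-1/12))² = (115 + 5/12)² = (1385/12)² = 1918225/144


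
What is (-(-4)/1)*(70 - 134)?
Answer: -256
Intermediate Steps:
(-(-4)/1)*(70 - 134) = -(-4)*(-64) = -2*(-2)*(-64) = 4*(-64) = -256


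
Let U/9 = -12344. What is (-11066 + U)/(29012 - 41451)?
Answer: 122162/12439 ≈ 9.8209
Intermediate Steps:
U = -111096 (U = 9*(-12344) = -111096)
(-11066 + U)/(29012 - 41451) = (-11066 - 111096)/(29012 - 41451) = -122162/(-12439) = -122162*(-1/12439) = 122162/12439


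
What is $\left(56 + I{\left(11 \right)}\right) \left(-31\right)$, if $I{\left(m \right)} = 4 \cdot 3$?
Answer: $-2108$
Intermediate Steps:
$I{\left(m \right)} = 12$
$\left(56 + I{\left(11 \right)}\right) \left(-31\right) = \left(56 + 12\right) \left(-31\right) = 68 \left(-31\right) = -2108$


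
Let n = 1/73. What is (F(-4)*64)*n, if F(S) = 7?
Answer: 448/73 ≈ 6.1370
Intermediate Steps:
n = 1/73 (n = 1*(1/73) = 1/73 ≈ 0.013699)
(F(-4)*64)*n = (7*64)*(1/73) = 448*(1/73) = 448/73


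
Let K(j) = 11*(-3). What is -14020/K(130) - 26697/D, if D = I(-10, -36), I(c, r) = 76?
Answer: 184519/2508 ≈ 73.572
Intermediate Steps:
D = 76
K(j) = -33
-14020/K(130) - 26697/D = -14020/(-33) - 26697/76 = -14020*(-1/33) - 26697*1/76 = 14020/33 - 26697/76 = 184519/2508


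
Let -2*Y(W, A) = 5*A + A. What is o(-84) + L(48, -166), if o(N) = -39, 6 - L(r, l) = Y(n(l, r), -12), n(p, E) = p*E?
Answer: -69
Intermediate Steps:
n(p, E) = E*p
Y(W, A) = -3*A (Y(W, A) = -(5*A + A)/2 = -3*A)
L(r, l) = -30 (L(r, l) = 6 - (-3)*(-12) = 6 - 1*36 = 6 - 36 = -30)
o(-84) + L(48, -166) = -39 - 30 = -69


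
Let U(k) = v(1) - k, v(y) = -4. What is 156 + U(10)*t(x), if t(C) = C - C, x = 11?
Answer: 156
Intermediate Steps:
U(k) = -4 - k
t(C) = 0
156 + U(10)*t(x) = 156 + (-4 - 1*10)*0 = 156 + (-4 - 10)*0 = 156 - 14*0 = 156 + 0 = 156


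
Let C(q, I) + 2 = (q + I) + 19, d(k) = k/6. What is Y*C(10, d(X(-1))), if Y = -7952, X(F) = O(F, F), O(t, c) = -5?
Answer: -624232/3 ≈ -2.0808e+5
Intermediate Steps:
X(F) = -5
d(k) = k/6 (d(k) = k*(⅙) = k/6)
C(q, I) = 17 + I + q (C(q, I) = -2 + ((q + I) + 19) = -2 + ((I + q) + 19) = -2 + (19 + I + q) = 17 + I + q)
Y*C(10, d(X(-1))) = -7952*(17 + (⅙)*(-5) + 10) = -7952*(17 - ⅚ + 10) = -7952*157/6 = -624232/3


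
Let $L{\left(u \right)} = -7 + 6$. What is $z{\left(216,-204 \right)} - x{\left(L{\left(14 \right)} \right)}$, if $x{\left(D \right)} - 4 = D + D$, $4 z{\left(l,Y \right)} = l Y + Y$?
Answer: $-11069$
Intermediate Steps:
$L{\left(u \right)} = -1$
$z{\left(l,Y \right)} = \frac{Y}{4} + \frac{Y l}{4}$ ($z{\left(l,Y \right)} = \frac{l Y + Y}{4} = \frac{Y l + Y}{4} = \frac{Y + Y l}{4} = \frac{Y}{4} + \frac{Y l}{4}$)
$x{\left(D \right)} = 4 + 2 D$ ($x{\left(D \right)} = 4 + \left(D + D\right) = 4 + 2 D$)
$z{\left(216,-204 \right)} - x{\left(L{\left(14 \right)} \right)} = \frac{1}{4} \left(-204\right) \left(1 + 216\right) - \left(4 + 2 \left(-1\right)\right) = \frac{1}{4} \left(-204\right) 217 - \left(4 - 2\right) = -11067 - 2 = -11069$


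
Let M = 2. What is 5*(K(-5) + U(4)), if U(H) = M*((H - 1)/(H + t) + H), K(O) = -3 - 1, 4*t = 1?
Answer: 460/17 ≈ 27.059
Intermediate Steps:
t = ¼ (t = (¼)*1 = ¼ ≈ 0.25000)
K(O) = -4
U(H) = 2*H + 2*(-1 + H)/(¼ + H) (U(H) = 2*((H - 1)/(H + ¼) + H) = 2*((-1 + H)/(¼ + H) + H) = 2*(H + (-1 + H)/(¼ + H)) = 2*H + 2*(-1 + H)/(¼ + H))
5*(K(-5) + U(4)) = 5*(-4 + 2*(-4 + 4*4² + 5*4)/(1 + 4*4)) = 5*(-4 + 2*(-4 + 4*16 + 20)/(1 + 16)) = 5*(-4 + 2*(-4 + 64 + 20)/17) = 5*(-4 + 2*(1/17)*80) = 5*(-4 + 160/17) = 5*(92/17) = 460/17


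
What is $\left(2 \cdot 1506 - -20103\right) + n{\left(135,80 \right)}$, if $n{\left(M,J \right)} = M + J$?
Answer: $23330$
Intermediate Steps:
$n{\left(M,J \right)} = J + M$
$\left(2 \cdot 1506 - -20103\right) + n{\left(135,80 \right)} = \left(2 \cdot 1506 - -20103\right) + \left(80 + 135\right) = \left(3012 + 20103\right) + 215 = 23115 + 215 = 23330$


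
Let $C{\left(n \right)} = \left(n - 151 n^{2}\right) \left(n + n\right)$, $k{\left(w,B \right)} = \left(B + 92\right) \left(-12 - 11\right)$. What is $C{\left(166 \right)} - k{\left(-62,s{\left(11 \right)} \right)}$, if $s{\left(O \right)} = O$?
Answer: $-1381379911$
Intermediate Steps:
$k{\left(w,B \right)} = -2116 - 23 B$ ($k{\left(w,B \right)} = \left(92 + B\right) \left(-23\right) = -2116 - 23 B$)
$C{\left(n \right)} = 2 n \left(n - 151 n^{2}\right)$ ($C{\left(n \right)} = \left(n - 151 n^{2}\right) 2 n = 2 n \left(n - 151 n^{2}\right)$)
$C{\left(166 \right)} - k{\left(-62,s{\left(11 \right)} \right)} = 166^{2} \left(2 - 50132\right) - \left(-2116 - 253\right) = 27556 \left(2 - 50132\right) - \left(-2116 - 253\right) = 27556 \left(-50130\right) - -2369 = -1381382280 + 2369 = -1381379911$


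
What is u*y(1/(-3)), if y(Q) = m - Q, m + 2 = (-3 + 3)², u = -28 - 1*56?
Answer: 140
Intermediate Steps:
u = -84 (u = -28 - 56 = -84)
m = -2 (m = -2 + (-3 + 3)² = -2 + 0² = -2 + 0 = -2)
y(Q) = -2 - Q
u*y(1/(-3)) = -84*(-2 - 1/(-3)) = -84*(-2 - 1*(-⅓)) = -84*(-2 + ⅓) = -84*(-5/3) = 140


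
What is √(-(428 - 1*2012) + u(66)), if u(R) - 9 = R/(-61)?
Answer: √5923527/61 ≈ 39.899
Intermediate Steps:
u(R) = 9 - R/61 (u(R) = 9 + R/(-61) = 9 + R*(-1/61) = 9 - R/61)
√(-(428 - 1*2012) + u(66)) = √(-(428 - 1*2012) + (9 - 1/61*66)) = √(-(428 - 2012) + (9 - 66/61)) = √(-1*(-1584) + 483/61) = √(1584 + 483/61) = √(97107/61) = √5923527/61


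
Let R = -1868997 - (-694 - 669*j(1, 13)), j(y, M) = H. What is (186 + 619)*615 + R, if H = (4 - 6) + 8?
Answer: -1369214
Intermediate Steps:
H = 6 (H = -2 + 8 = 6)
j(y, M) = 6
R = -1864289 (R = -1868997 - (-694 - 669*6) = -1868997 - (-694 - 4014) = -1868997 - 1*(-4708) = -1868997 + 4708 = -1864289)
(186 + 619)*615 + R = (186 + 619)*615 - 1864289 = 805*615 - 1864289 = 495075 - 1864289 = -1369214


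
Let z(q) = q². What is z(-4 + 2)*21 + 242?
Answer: 326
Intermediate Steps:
z(-4 + 2)*21 + 242 = (-4 + 2)²*21 + 242 = (-2)²*21 + 242 = 4*21 + 242 = 84 + 242 = 326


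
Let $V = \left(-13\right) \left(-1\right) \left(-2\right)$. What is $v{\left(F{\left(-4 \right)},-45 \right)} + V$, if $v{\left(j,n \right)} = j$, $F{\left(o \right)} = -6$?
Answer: $-32$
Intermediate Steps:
$V = -26$ ($V = 13 \left(-2\right) = -26$)
$v{\left(F{\left(-4 \right)},-45 \right)} + V = -6 - 26 = -32$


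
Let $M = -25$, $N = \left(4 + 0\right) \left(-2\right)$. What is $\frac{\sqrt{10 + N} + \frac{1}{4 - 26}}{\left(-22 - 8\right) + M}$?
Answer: $\frac{1}{1210} - \frac{\sqrt{2}}{55} \approx -0.024887$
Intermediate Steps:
$N = -8$ ($N = 4 \left(-2\right) = -8$)
$\frac{\sqrt{10 + N} + \frac{1}{4 - 26}}{\left(-22 - 8\right) + M} = \frac{\sqrt{10 - 8} + \frac{1}{4 - 26}}{\left(-22 - 8\right) - 25} = \frac{\sqrt{2} + \frac{1}{-22}}{\left(-22 - 8\right) - 25} = \frac{\sqrt{2} - \frac{1}{22}}{-30 - 25} = \frac{- \frac{1}{22} + \sqrt{2}}{-55} = - \frac{- \frac{1}{22} + \sqrt{2}}{55} = \frac{1}{1210} - \frac{\sqrt{2}}{55}$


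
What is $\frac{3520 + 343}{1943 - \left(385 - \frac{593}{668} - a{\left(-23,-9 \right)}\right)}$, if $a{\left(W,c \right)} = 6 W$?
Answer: $\frac{2580484}{949153} \approx 2.7187$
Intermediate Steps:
$\frac{3520 + 343}{1943 - \left(385 - \frac{593}{668} - a{\left(-23,-9 \right)}\right)} = \frac{3520 + 343}{1943 + \left(\left(-385 - \frac{593}{-668}\right) + 6 \left(-23\right)\right)} = \frac{3863}{1943 - \frac{348771}{668}} = \frac{3863}{\frac{949153}{668}} = 3863 \cdot \frac{668}{949153} = \frac{2580484}{949153}$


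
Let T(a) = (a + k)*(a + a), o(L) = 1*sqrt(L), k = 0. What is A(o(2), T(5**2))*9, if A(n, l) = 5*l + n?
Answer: 56250 + 9*sqrt(2) ≈ 56263.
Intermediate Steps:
o(L) = sqrt(L)
T(a) = 2*a**2 (T(a) = (a + 0)*(a + a) = a*(2*a) = 2*a**2)
A(n, l) = n + 5*l
A(o(2), T(5**2))*9 = (sqrt(2) + 5*(2*(5**2)**2))*9 = (sqrt(2) + 5*(2*25**2))*9 = (sqrt(2) + 5*(2*625))*9 = (sqrt(2) + 5*1250)*9 = (sqrt(2) + 6250)*9 = (6250 + sqrt(2))*9 = 56250 + 9*sqrt(2)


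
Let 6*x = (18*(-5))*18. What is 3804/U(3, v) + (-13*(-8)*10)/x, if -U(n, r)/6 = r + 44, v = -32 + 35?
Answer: -22006/1269 ≈ -17.341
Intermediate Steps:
v = 3
U(n, r) = -264 - 6*r (U(n, r) = -6*(r + 44) = -6*(44 + r) = -264 - 6*r)
x = -270 (x = ((18*(-5))*18)/6 = (-90*18)/6 = (⅙)*(-1620) = -270)
3804/U(3, v) + (-13*(-8)*10)/x = 3804/(-264 - 6*3) + (-13*(-8)*10)/(-270) = 3804/(-264 - 18) + (104*10)*(-1/270) = 3804/(-282) + 1040*(-1/270) = 3804*(-1/282) - 104/27 = -634/47 - 104/27 = -22006/1269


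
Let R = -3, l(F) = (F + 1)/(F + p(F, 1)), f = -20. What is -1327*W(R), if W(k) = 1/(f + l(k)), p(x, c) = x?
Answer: 3981/59 ≈ 67.475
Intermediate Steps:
l(F) = (1 + F)/(2*F) (l(F) = (F + 1)/(F + F) = (1 + F)/((2*F)) = (1 + F)*(1/(2*F)) = (1 + F)/(2*F))
W(k) = 1/(-20 + (1 + k)/(2*k))
-1327*W(R) = -2654*(-3)/(1 - 39*(-3)) = -2654*(-3)/(1 + 117) = -2654*(-3)/118 = -1327*(-3/59) = 3981/59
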